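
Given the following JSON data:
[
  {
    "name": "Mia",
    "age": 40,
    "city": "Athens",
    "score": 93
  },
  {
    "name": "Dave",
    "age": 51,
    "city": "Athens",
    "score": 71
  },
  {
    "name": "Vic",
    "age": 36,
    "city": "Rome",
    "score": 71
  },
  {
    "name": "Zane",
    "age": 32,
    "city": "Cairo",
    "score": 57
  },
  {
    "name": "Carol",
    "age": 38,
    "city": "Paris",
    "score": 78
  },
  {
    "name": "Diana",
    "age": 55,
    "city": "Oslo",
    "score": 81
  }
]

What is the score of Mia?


Looking up record where name = Mia
Record index: 0
Field 'score' = 93

ANSWER: 93


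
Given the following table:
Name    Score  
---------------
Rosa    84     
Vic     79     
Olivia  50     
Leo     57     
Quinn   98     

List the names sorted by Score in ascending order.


Sorting by Score (ascending):
  Olivia: 50
  Leo: 57
  Vic: 79
  Rosa: 84
  Quinn: 98


ANSWER: Olivia, Leo, Vic, Rosa, Quinn


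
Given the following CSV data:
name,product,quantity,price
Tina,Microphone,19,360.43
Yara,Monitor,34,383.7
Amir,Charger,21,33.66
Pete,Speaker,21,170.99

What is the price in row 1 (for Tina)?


Row 1: Tina
Column 'price' = 360.43

ANSWER: 360.43


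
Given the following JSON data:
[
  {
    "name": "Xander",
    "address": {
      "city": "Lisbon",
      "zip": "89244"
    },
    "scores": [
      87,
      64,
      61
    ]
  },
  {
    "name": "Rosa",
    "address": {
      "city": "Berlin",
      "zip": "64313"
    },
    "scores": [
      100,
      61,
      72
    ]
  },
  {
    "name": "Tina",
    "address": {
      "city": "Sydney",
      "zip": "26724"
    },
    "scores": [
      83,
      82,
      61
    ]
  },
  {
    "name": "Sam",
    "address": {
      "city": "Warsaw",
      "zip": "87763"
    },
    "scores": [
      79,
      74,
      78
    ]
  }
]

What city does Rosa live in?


Path: records[1].address.city
Value: Berlin

ANSWER: Berlin


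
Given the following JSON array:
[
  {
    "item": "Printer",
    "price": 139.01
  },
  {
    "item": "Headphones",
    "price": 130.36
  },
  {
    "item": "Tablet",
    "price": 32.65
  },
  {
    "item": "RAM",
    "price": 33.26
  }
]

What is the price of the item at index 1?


Array index 1 -> Headphones
price = 130.36

ANSWER: 130.36


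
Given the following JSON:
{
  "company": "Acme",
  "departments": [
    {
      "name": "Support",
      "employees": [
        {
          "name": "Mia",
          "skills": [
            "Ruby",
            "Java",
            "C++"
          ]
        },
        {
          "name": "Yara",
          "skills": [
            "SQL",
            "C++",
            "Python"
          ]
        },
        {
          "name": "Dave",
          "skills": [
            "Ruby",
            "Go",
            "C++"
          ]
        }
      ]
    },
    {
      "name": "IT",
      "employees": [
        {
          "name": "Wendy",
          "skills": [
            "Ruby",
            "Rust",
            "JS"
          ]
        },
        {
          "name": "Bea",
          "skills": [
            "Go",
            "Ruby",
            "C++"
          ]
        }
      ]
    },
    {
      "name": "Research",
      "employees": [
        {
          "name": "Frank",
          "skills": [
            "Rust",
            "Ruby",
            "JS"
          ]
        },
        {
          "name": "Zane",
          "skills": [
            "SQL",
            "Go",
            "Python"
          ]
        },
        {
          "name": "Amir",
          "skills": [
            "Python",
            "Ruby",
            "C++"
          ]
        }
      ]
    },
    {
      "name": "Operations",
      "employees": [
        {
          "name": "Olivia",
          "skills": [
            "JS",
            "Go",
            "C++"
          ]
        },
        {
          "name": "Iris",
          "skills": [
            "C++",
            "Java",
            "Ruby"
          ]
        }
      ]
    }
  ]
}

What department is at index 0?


Path: departments[0].name
Value: Support

ANSWER: Support


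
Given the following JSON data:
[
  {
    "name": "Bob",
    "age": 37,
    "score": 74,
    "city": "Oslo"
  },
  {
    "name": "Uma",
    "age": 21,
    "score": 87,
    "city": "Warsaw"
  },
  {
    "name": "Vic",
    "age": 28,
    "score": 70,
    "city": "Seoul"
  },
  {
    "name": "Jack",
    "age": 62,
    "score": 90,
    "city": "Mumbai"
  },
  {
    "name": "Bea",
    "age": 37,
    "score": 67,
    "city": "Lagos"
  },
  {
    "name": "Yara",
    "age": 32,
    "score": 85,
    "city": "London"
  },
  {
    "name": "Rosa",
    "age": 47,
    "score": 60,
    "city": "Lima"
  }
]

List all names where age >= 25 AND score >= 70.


Checking both conditions:
  Bob (age=37, score=74) -> YES
  Uma (age=21, score=87) -> no
  Vic (age=28, score=70) -> YES
  Jack (age=62, score=90) -> YES
  Bea (age=37, score=67) -> no
  Yara (age=32, score=85) -> YES
  Rosa (age=47, score=60) -> no


ANSWER: Bob, Vic, Jack, Yara


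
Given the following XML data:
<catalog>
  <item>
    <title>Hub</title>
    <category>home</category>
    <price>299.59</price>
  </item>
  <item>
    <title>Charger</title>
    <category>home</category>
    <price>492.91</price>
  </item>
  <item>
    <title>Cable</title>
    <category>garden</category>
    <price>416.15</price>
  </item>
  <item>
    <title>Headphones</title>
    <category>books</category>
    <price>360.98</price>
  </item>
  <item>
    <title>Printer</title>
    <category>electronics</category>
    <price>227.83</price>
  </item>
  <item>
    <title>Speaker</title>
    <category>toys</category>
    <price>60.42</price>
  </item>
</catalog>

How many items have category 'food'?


Scanning <item> elements for <category>food</category>:
Count: 0

ANSWER: 0


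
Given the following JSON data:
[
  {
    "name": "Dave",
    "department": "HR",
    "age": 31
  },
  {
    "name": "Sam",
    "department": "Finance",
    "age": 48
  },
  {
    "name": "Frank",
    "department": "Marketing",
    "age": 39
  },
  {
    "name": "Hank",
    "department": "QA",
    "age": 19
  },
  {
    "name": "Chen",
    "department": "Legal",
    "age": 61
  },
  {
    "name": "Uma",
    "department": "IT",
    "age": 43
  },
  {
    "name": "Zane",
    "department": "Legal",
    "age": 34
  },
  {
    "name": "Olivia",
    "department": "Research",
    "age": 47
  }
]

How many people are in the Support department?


Scanning records for department = Support
  No matches found
Count: 0

ANSWER: 0


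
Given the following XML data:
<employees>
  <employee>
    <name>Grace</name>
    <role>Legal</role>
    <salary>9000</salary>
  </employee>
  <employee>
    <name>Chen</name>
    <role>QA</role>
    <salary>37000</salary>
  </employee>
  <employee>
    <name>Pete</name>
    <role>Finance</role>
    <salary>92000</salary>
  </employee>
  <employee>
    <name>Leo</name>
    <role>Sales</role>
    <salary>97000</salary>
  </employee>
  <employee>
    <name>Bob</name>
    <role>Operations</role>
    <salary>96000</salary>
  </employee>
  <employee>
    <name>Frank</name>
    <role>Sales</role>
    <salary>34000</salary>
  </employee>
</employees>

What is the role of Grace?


Searching for <employee> with <name>Grace</name>
Found at position 1
<role>Legal</role>

ANSWER: Legal


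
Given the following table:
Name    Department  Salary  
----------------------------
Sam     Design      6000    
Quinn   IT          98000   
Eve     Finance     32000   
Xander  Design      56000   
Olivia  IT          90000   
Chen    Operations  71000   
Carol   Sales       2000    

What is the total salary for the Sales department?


Sales department members:
  Carol: 2000
Total = 2000 = 2000

ANSWER: 2000


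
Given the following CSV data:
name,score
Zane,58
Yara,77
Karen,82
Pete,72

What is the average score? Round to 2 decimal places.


Scores: 58, 77, 82, 72
Sum = 289
Count = 4
Average = 289 / 4 = 72.25

ANSWER: 72.25


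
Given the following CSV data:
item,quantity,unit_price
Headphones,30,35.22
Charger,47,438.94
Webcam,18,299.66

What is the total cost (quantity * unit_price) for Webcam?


Row: Webcam
quantity = 18
unit_price = 299.66
total = 18 * 299.66 = 5393.88

ANSWER: 5393.88


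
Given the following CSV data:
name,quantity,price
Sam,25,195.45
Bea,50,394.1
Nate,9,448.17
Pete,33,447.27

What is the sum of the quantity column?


Values in 'quantity' column:
  Row 1: 25
  Row 2: 50
  Row 3: 9
  Row 4: 33
Sum = 25 + 50 + 9 + 33 = 117

ANSWER: 117


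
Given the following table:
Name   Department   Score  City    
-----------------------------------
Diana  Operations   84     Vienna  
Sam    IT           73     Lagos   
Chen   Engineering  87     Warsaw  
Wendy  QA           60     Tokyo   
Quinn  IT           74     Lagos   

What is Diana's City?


Row 1: Diana
City = Vienna

ANSWER: Vienna


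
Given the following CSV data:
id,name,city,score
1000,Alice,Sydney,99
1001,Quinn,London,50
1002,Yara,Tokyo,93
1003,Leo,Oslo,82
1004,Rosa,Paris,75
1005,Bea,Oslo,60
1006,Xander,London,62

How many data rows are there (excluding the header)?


Counting rows (excluding header):
Header: id,name,city,score
Data rows: 7

ANSWER: 7


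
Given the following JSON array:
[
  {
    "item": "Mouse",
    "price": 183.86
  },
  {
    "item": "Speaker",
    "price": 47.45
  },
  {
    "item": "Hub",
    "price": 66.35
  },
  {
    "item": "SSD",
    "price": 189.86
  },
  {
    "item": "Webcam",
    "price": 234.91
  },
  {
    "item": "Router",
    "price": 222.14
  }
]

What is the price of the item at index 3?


Array index 3 -> SSD
price = 189.86

ANSWER: 189.86


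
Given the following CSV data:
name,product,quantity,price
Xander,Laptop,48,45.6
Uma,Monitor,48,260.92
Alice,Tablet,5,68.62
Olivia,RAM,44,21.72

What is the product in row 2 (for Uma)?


Row 2: Uma
Column 'product' = Monitor

ANSWER: Monitor


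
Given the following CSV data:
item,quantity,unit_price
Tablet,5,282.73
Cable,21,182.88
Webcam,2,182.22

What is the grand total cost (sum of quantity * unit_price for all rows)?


Computing row totals:
  Tablet: 5 * 282.73 = 1413.65
  Cable: 21 * 182.88 = 3840.48
  Webcam: 2 * 182.22 = 364.44
Grand total = 1413.65 + 3840.48 + 364.44 = 5618.57

ANSWER: 5618.57


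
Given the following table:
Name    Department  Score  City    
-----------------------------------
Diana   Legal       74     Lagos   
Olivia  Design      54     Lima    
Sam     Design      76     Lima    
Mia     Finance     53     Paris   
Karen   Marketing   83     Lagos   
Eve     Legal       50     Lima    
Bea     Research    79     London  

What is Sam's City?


Row 3: Sam
City = Lima

ANSWER: Lima


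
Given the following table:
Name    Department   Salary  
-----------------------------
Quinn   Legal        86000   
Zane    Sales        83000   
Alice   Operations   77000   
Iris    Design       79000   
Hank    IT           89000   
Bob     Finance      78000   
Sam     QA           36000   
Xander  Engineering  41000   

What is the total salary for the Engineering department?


Engineering department members:
  Xander: 41000
Total = 41000 = 41000

ANSWER: 41000


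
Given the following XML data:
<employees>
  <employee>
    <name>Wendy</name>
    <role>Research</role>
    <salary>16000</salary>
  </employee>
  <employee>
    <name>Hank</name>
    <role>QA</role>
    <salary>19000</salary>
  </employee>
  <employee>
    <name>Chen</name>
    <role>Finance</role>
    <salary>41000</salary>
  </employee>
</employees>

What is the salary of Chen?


Searching for <employee> with <name>Chen</name>
Found at position 3
<salary>41000</salary>

ANSWER: 41000


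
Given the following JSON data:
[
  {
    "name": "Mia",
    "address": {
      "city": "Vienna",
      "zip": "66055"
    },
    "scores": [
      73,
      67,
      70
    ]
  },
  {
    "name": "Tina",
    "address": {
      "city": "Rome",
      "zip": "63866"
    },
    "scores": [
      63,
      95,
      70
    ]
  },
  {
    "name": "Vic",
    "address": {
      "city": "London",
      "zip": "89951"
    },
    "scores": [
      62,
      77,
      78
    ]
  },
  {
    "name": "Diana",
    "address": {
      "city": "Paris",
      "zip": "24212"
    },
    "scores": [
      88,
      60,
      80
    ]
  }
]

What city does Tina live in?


Path: records[1].address.city
Value: Rome

ANSWER: Rome


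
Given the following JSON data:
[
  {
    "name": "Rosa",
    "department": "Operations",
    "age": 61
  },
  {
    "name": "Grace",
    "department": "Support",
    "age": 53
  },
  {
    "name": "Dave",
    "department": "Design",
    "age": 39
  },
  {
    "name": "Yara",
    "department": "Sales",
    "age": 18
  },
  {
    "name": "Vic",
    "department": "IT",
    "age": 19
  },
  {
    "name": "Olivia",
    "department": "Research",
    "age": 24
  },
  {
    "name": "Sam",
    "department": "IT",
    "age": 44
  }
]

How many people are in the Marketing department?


Scanning records for department = Marketing
  No matches found
Count: 0

ANSWER: 0


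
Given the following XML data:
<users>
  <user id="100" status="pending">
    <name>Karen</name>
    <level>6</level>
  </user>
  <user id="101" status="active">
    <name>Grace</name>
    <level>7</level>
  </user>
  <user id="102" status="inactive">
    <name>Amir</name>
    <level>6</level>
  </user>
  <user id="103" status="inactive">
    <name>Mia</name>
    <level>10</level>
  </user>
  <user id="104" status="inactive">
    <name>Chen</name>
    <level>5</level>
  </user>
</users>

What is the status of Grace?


Finding user with name = Grace
user id="101" status="active"

ANSWER: active


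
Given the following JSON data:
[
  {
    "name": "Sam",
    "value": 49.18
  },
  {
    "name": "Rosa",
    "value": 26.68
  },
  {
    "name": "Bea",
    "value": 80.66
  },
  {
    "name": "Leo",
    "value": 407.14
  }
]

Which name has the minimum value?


Comparing values:
  Sam: 49.18
  Rosa: 26.68
  Bea: 80.66
  Leo: 407.14
Minimum: Rosa (26.68)

ANSWER: Rosa


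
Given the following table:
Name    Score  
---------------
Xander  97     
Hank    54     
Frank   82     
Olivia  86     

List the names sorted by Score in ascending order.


Sorting by Score (ascending):
  Hank: 54
  Frank: 82
  Olivia: 86
  Xander: 97


ANSWER: Hank, Frank, Olivia, Xander


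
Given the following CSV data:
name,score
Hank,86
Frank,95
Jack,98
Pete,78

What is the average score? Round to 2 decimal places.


Scores: 86, 95, 98, 78
Sum = 357
Count = 4
Average = 357 / 4 = 89.25

ANSWER: 89.25


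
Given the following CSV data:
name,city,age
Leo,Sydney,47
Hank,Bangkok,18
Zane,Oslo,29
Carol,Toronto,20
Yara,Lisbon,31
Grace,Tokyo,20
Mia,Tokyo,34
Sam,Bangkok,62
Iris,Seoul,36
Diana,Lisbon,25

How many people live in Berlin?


Scanning city column for 'Berlin':
Total matches: 0

ANSWER: 0


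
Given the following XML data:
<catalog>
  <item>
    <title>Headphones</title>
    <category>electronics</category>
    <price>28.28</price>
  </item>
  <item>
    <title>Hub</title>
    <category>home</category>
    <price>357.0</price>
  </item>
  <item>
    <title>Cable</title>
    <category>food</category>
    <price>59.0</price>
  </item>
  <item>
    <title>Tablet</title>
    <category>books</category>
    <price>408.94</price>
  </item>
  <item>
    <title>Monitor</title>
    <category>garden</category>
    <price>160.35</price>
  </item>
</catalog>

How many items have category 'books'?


Scanning <item> elements for <category>books</category>:
  Item 4: Tablet -> MATCH
Count: 1

ANSWER: 1


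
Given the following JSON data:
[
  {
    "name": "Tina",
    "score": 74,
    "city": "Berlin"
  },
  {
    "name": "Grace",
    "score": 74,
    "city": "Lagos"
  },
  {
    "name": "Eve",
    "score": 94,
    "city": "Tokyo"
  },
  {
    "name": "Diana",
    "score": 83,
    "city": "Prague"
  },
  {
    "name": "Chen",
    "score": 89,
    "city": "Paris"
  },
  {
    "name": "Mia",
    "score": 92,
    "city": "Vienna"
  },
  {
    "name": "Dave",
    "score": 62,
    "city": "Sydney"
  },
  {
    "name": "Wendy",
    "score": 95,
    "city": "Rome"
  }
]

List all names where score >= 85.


Filtering records where score >= 85:
  Tina (score=74) -> no
  Grace (score=74) -> no
  Eve (score=94) -> YES
  Diana (score=83) -> no
  Chen (score=89) -> YES
  Mia (score=92) -> YES
  Dave (score=62) -> no
  Wendy (score=95) -> YES


ANSWER: Eve, Chen, Mia, Wendy


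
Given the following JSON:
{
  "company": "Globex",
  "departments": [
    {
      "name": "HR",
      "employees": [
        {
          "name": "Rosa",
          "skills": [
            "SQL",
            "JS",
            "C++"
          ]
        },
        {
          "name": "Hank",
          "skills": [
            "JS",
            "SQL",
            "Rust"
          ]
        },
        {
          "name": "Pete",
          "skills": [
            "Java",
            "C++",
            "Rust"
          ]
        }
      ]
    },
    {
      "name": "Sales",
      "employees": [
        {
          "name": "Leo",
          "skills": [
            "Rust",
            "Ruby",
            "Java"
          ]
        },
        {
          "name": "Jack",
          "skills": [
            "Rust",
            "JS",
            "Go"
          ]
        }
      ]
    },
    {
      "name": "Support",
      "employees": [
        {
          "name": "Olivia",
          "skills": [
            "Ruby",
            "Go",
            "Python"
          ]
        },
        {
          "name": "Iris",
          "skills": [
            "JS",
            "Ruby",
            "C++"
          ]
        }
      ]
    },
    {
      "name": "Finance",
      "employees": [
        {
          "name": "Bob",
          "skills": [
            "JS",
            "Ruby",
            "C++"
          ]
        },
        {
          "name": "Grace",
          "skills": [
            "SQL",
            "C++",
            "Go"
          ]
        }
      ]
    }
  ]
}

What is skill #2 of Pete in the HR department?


Path: departments[0].employees[2].skills[1]
Value: C++

ANSWER: C++


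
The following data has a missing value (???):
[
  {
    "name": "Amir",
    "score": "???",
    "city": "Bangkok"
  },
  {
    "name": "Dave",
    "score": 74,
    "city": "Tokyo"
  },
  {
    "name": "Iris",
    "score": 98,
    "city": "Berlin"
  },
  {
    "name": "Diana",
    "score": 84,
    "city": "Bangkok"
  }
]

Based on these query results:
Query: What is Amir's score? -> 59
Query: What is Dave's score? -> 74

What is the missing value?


The missing value is Amir's score
From query: Amir's score = 59

ANSWER: 59


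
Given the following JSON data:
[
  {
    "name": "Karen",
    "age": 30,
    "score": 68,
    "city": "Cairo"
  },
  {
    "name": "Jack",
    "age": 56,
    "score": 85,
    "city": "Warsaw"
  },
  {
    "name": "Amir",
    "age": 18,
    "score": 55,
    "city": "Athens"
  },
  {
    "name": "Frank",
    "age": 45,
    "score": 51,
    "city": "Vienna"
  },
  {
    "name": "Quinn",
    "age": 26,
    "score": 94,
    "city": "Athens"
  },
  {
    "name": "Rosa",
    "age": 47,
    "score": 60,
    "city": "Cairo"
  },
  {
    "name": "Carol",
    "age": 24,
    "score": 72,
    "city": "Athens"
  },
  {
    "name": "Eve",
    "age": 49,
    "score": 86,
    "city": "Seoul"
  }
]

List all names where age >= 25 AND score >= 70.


Checking both conditions:
  Karen (age=30, score=68) -> no
  Jack (age=56, score=85) -> YES
  Amir (age=18, score=55) -> no
  Frank (age=45, score=51) -> no
  Quinn (age=26, score=94) -> YES
  Rosa (age=47, score=60) -> no
  Carol (age=24, score=72) -> no
  Eve (age=49, score=86) -> YES


ANSWER: Jack, Quinn, Eve


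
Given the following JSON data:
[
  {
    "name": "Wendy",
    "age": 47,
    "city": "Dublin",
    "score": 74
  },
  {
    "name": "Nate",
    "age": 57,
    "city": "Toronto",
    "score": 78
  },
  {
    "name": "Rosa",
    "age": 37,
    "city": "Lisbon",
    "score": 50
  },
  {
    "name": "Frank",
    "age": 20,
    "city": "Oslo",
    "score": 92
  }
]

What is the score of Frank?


Looking up record where name = Frank
Record index: 3
Field 'score' = 92

ANSWER: 92


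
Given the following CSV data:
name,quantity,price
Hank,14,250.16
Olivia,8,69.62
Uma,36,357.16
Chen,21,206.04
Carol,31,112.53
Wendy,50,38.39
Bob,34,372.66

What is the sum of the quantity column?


Values in 'quantity' column:
  Row 1: 14
  Row 2: 8
  Row 3: 36
  Row 4: 21
  Row 5: 31
  Row 6: 50
  Row 7: 34
Sum = 14 + 8 + 36 + 21 + 31 + 50 + 34 = 194

ANSWER: 194


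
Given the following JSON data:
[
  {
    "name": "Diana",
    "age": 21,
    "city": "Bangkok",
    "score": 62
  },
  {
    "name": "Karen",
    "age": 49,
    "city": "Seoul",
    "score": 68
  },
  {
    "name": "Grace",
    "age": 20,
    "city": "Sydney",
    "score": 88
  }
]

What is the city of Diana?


Looking up record where name = Diana
Record index: 0
Field 'city' = Bangkok

ANSWER: Bangkok


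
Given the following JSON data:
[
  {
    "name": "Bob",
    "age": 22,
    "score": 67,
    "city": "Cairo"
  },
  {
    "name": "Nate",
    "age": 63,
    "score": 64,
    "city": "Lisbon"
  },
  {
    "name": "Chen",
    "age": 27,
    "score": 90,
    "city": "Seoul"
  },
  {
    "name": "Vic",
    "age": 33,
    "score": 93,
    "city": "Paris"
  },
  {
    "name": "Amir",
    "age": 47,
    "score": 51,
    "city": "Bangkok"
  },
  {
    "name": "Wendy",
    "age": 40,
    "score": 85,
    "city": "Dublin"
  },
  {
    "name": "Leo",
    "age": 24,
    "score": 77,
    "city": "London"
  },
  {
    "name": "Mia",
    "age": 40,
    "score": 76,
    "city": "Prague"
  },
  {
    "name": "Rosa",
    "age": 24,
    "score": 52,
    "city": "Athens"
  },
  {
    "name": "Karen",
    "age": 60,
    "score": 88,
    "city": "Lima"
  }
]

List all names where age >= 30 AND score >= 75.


Checking both conditions:
  Bob (age=22, score=67) -> no
  Nate (age=63, score=64) -> no
  Chen (age=27, score=90) -> no
  Vic (age=33, score=93) -> YES
  Amir (age=47, score=51) -> no
  Wendy (age=40, score=85) -> YES
  Leo (age=24, score=77) -> no
  Mia (age=40, score=76) -> YES
  Rosa (age=24, score=52) -> no
  Karen (age=60, score=88) -> YES


ANSWER: Vic, Wendy, Mia, Karen


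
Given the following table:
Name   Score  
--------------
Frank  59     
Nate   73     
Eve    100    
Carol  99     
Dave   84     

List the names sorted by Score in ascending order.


Sorting by Score (ascending):
  Frank: 59
  Nate: 73
  Dave: 84
  Carol: 99
  Eve: 100


ANSWER: Frank, Nate, Dave, Carol, Eve


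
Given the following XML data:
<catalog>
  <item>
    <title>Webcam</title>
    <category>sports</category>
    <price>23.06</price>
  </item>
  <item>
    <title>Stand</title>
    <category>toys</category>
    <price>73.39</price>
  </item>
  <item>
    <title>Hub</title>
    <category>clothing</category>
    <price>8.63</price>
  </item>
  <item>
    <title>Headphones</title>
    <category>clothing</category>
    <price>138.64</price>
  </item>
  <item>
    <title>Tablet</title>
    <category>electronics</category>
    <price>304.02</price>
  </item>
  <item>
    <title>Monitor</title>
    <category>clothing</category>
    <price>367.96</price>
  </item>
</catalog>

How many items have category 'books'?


Scanning <item> elements for <category>books</category>:
Count: 0

ANSWER: 0


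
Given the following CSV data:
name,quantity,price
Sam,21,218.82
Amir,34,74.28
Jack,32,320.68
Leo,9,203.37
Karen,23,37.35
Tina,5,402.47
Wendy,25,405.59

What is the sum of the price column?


Values in 'price' column:
  Row 1: 218.82
  Row 2: 74.28
  Row 3: 320.68
  Row 4: 203.37
  Row 5: 37.35
  Row 6: 402.47
  Row 7: 405.59
Sum = 218.82 + 74.28 + 320.68 + 203.37 + 37.35 + 402.47 + 405.59 = 1662.56

ANSWER: 1662.56


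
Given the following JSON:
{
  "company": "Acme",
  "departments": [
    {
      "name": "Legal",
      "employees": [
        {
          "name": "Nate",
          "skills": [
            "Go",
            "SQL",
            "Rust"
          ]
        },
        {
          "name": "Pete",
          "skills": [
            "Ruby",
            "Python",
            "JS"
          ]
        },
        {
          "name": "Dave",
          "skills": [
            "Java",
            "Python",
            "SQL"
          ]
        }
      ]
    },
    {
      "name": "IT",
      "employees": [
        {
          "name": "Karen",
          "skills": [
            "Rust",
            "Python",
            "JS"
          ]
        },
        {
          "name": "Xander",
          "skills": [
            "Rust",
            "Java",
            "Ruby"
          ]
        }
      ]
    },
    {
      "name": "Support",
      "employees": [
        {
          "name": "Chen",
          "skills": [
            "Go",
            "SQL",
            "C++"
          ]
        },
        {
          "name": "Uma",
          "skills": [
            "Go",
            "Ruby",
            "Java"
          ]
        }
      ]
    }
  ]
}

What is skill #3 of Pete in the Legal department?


Path: departments[0].employees[1].skills[2]
Value: JS

ANSWER: JS


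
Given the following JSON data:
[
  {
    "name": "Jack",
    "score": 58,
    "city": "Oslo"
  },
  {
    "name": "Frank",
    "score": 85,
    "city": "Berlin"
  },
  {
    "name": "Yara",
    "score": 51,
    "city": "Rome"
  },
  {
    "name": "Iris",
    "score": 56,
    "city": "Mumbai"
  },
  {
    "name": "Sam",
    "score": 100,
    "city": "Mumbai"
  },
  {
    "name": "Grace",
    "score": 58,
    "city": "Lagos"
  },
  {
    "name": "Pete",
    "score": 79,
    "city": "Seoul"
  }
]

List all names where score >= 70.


Filtering records where score >= 70:
  Jack (score=58) -> no
  Frank (score=85) -> YES
  Yara (score=51) -> no
  Iris (score=56) -> no
  Sam (score=100) -> YES
  Grace (score=58) -> no
  Pete (score=79) -> YES


ANSWER: Frank, Sam, Pete


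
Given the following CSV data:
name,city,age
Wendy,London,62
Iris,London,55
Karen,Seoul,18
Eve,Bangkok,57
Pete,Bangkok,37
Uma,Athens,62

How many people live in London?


Scanning city column for 'London':
  Row 1: Wendy -> MATCH
  Row 2: Iris -> MATCH
Total matches: 2

ANSWER: 2


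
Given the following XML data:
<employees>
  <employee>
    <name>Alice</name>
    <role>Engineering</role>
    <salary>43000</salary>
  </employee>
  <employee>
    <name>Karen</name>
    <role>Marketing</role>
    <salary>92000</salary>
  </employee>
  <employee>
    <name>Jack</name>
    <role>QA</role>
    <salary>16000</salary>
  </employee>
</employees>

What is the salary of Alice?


Searching for <employee> with <name>Alice</name>
Found at position 1
<salary>43000</salary>

ANSWER: 43000


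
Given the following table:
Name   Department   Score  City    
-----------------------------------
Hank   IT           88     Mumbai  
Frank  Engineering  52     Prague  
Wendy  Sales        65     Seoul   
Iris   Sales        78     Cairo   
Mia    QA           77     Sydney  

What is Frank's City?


Row 2: Frank
City = Prague

ANSWER: Prague


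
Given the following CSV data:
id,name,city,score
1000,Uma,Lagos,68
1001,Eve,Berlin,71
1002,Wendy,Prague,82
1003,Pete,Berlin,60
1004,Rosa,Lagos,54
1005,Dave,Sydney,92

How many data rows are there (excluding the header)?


Counting rows (excluding header):
Header: id,name,city,score
Data rows: 6

ANSWER: 6


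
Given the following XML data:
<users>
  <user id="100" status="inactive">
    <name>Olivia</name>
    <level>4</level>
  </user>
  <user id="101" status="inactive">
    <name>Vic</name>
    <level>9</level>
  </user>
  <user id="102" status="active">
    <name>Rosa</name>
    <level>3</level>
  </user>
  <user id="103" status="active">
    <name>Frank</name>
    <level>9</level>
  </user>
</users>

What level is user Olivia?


Finding user: Olivia
<level>4</level>

ANSWER: 4


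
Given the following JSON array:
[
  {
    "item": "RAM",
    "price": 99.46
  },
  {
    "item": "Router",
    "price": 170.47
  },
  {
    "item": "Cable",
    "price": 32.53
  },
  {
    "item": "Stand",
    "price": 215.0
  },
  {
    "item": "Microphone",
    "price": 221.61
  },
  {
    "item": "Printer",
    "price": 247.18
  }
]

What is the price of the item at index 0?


Array index 0 -> RAM
price = 99.46

ANSWER: 99.46


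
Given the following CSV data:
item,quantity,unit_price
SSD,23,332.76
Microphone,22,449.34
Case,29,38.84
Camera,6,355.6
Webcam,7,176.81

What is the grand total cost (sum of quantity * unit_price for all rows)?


Computing row totals:
  SSD: 23 * 332.76 = 7653.48
  Microphone: 22 * 449.34 = 9885.48
  Case: 29 * 38.84 = 1126.36
  Camera: 6 * 355.6 = 2133.6
  Webcam: 7 * 176.81 = 1237.67
Grand total = 7653.48 + 9885.48 + 1126.36 + 2133.6 + 1237.67 = 22036.59

ANSWER: 22036.59


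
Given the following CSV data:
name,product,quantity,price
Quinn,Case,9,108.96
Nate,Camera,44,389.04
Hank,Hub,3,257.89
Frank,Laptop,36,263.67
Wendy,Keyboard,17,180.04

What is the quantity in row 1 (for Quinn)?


Row 1: Quinn
Column 'quantity' = 9

ANSWER: 9


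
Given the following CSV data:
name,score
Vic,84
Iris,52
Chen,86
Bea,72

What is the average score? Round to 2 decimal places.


Scores: 84, 52, 86, 72
Sum = 294
Count = 4
Average = 294 / 4 = 73.50

ANSWER: 73.50


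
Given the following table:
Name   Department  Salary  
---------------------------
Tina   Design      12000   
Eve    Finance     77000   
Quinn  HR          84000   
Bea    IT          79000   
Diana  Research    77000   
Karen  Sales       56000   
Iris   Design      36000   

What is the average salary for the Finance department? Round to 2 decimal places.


Finance department members:
  Eve: 77000
Sum = 77000
Count = 1
Average = 77000 / 1 = 77000.00

ANSWER: 77000.00


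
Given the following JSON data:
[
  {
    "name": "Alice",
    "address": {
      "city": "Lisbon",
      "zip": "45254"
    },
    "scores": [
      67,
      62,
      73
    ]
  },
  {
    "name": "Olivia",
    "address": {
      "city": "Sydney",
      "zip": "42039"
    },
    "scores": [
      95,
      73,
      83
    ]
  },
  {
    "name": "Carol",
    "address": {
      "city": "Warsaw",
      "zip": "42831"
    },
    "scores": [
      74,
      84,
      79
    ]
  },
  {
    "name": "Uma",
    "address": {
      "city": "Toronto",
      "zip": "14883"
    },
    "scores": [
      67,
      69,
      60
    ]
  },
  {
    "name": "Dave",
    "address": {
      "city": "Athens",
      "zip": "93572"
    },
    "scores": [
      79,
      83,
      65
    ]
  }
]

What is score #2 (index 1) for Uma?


Path: records[3].scores[1]
Value: 69

ANSWER: 69


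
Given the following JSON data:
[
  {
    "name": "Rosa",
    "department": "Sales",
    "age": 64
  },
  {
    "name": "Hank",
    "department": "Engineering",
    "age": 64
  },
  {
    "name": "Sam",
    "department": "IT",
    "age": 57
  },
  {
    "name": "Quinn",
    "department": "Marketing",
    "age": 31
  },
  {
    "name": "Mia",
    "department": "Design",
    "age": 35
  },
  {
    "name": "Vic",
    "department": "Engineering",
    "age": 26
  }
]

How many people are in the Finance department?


Scanning records for department = Finance
  No matches found
Count: 0

ANSWER: 0


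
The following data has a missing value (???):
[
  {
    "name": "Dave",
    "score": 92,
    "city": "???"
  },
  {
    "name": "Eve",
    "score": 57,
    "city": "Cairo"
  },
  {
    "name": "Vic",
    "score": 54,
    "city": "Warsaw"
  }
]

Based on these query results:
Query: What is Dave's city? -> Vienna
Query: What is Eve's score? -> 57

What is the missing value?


The missing value is Dave's city
From query: Dave's city = Vienna

ANSWER: Vienna


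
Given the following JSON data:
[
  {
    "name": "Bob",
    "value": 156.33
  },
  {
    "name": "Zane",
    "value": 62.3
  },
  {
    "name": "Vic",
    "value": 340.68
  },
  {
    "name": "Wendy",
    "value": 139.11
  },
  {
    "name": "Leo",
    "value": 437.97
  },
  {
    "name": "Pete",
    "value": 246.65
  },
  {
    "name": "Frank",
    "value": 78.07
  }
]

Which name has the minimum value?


Comparing values:
  Bob: 156.33
  Zane: 62.3
  Vic: 340.68
  Wendy: 139.11
  Leo: 437.97
  Pete: 246.65
  Frank: 78.07
Minimum: Zane (62.3)

ANSWER: Zane


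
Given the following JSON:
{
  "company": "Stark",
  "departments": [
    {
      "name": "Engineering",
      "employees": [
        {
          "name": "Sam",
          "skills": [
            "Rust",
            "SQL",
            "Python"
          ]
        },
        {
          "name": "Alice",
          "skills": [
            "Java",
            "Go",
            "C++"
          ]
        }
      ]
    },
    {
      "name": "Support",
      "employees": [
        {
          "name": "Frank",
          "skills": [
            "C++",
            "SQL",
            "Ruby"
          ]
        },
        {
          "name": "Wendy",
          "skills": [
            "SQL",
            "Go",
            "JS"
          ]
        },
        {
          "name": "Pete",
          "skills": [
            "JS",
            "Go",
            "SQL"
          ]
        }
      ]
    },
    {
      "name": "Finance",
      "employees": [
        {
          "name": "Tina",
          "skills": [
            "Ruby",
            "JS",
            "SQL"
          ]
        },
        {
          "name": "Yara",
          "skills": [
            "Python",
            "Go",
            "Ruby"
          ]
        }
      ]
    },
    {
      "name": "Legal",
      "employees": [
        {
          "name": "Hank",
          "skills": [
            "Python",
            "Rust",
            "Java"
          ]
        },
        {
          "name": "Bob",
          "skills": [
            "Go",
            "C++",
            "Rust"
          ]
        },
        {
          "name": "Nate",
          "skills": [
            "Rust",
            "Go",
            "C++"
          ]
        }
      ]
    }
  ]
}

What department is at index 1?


Path: departments[1].name
Value: Support

ANSWER: Support


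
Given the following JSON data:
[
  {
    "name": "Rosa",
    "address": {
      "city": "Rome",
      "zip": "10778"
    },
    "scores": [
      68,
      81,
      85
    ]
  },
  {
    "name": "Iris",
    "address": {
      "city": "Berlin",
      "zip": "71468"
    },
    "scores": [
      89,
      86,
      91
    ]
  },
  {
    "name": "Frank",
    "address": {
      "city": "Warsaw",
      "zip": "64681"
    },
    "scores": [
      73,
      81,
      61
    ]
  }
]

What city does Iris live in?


Path: records[1].address.city
Value: Berlin

ANSWER: Berlin


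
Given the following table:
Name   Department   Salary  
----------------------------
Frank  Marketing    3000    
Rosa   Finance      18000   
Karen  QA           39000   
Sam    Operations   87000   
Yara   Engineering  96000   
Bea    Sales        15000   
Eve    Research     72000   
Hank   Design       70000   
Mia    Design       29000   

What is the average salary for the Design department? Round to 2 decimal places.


Design department members:
  Hank: 70000
  Mia: 29000
Sum = 99000
Count = 2
Average = 99000 / 2 = 49500.00

ANSWER: 49500.00


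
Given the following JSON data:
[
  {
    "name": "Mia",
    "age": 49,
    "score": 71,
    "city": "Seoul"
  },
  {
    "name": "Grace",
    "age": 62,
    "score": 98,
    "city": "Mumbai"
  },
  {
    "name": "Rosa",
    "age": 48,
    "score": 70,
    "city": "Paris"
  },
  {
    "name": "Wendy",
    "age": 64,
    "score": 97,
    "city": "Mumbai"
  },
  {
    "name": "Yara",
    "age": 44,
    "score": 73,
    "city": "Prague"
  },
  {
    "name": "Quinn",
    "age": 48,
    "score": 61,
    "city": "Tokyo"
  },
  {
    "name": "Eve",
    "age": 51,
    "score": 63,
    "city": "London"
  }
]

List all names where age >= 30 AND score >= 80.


Checking both conditions:
  Mia (age=49, score=71) -> no
  Grace (age=62, score=98) -> YES
  Rosa (age=48, score=70) -> no
  Wendy (age=64, score=97) -> YES
  Yara (age=44, score=73) -> no
  Quinn (age=48, score=61) -> no
  Eve (age=51, score=63) -> no


ANSWER: Grace, Wendy


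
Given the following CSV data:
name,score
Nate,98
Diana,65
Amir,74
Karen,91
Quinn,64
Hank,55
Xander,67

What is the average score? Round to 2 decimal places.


Scores: 98, 65, 74, 91, 64, 55, 67
Sum = 514
Count = 7
Average = 514 / 7 = 73.43

ANSWER: 73.43


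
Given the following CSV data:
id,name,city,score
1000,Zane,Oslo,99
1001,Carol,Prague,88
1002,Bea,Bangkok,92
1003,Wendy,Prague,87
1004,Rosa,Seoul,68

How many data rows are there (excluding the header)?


Counting rows (excluding header):
Header: id,name,city,score
Data rows: 5

ANSWER: 5


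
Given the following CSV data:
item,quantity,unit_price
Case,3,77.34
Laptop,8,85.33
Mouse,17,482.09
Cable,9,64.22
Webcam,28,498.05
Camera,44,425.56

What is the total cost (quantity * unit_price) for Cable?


Row: Cable
quantity = 9
unit_price = 64.22
total = 9 * 64.22 = 577.98

ANSWER: 577.98


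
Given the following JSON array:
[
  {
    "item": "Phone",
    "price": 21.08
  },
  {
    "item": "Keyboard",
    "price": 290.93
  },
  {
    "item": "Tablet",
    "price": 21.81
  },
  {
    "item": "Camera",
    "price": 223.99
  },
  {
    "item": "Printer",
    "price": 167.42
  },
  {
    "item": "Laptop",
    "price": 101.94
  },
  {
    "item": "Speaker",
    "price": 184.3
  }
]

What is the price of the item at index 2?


Array index 2 -> Tablet
price = 21.81

ANSWER: 21.81


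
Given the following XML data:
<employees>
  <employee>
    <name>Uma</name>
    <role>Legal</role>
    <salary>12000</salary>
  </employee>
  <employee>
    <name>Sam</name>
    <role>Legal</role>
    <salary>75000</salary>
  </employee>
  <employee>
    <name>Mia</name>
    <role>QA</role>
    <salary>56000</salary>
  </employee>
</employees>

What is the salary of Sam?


Searching for <employee> with <name>Sam</name>
Found at position 2
<salary>75000</salary>

ANSWER: 75000


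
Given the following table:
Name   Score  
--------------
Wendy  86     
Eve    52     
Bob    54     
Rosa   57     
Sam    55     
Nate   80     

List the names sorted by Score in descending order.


Sorting by Score (descending):
  Wendy: 86
  Nate: 80
  Rosa: 57
  Sam: 55
  Bob: 54
  Eve: 52


ANSWER: Wendy, Nate, Rosa, Sam, Bob, Eve


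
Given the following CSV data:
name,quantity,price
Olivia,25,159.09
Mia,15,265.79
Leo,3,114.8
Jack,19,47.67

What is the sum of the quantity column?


Values in 'quantity' column:
  Row 1: 25
  Row 2: 15
  Row 3: 3
  Row 4: 19
Sum = 25 + 15 + 3 + 19 = 62

ANSWER: 62


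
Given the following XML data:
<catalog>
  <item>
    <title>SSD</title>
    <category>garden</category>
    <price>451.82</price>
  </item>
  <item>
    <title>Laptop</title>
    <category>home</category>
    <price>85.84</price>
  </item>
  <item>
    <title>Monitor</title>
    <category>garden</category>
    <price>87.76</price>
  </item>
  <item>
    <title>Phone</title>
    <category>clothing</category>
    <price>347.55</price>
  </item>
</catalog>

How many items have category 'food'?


Scanning <item> elements for <category>food</category>:
Count: 0

ANSWER: 0


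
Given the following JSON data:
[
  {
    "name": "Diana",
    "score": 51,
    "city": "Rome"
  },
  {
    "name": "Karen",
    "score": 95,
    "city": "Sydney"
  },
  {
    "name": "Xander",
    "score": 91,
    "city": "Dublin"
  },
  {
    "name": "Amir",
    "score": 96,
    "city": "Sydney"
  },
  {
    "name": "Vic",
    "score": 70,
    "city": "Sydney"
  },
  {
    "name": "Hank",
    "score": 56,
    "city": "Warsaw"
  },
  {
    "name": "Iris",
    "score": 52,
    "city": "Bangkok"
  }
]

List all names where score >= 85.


Filtering records where score >= 85:
  Diana (score=51) -> no
  Karen (score=95) -> YES
  Xander (score=91) -> YES
  Amir (score=96) -> YES
  Vic (score=70) -> no
  Hank (score=56) -> no
  Iris (score=52) -> no


ANSWER: Karen, Xander, Amir


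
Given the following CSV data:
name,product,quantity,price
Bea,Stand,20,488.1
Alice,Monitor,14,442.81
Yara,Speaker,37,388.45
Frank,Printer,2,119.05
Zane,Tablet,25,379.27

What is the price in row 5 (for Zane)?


Row 5: Zane
Column 'price' = 379.27

ANSWER: 379.27
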